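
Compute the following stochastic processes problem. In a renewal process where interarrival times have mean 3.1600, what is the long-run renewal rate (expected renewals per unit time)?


Long-run renewal rate = 1/E(X)
= 1/3.1600
= 0.3165

0.3165


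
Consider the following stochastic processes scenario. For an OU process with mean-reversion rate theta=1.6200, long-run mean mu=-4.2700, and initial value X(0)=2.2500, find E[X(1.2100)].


E[X(t)] = mu + (X(0) - mu)*exp(-theta*t)
= -4.2700 + (2.2500 - -4.2700)*exp(-1.6200*1.2100)
= -4.2700 + 6.5200 * 0.1408
= -3.3518

-3.3518


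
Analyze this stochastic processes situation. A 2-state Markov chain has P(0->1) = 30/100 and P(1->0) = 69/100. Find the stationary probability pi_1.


Stationary distribution: pi_0 = p10/(p01+p10), pi_1 = p01/(p01+p10)
p01 = 0.3000, p10 = 0.6900
pi_1 = 0.3030

0.3030


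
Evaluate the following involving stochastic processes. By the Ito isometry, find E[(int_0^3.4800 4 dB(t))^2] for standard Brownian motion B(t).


By Ito isometry: E[(int f dB)^2] = int f^2 dt
= 4^2 * 3.4800
= 16 * 3.4800 = 55.6800

55.6800


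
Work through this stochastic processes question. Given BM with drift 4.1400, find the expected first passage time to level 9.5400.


Expected first passage time = a/mu
= 9.5400/4.1400
= 2.3043

2.3043


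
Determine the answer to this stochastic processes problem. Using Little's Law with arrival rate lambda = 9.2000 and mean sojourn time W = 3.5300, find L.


Little's Law: L = lambda * W
= 9.2000 * 3.5300
= 32.4760

32.4760


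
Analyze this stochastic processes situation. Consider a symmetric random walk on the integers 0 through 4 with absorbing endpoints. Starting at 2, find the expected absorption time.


For symmetric RW on 0,...,N with absorbing barriers, E(i) = i*(N-i)
E(2) = 2 * 2 = 4

4


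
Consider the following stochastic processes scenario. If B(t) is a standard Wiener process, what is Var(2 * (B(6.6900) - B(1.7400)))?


Var(alpha*(B(t)-B(s))) = alpha^2 * (t-s)
= 2^2 * (6.6900 - 1.7400)
= 4 * 4.9500
= 19.8000

19.8000


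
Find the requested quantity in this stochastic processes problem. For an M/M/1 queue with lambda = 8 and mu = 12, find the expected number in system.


rho = 8/12 = 0.6667
L = rho/(1-rho)
= 0.6667/0.3333
= 2.0000

2.0000


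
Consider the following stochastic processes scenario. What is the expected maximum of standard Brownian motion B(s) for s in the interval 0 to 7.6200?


E(max B(s)) = sqrt(2t/pi)
= sqrt(2*7.6200/pi)
= sqrt(4.8510)
= 2.2025

2.2025


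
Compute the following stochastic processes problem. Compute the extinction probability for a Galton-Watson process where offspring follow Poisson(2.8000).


Since mu = 2.8000 > 1, extinction prob q < 1.
Solve s = exp(mu*(s-1)) iteratively.
q = 0.0750

0.0750


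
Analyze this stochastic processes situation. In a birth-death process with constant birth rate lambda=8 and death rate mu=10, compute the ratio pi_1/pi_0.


For birth-death process, pi_n/pi_0 = (lambda/mu)^n
= (8/10)^1
= 0.8000

0.8000


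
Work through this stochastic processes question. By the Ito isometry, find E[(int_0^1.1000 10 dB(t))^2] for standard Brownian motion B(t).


By Ito isometry: E[(int f dB)^2] = int f^2 dt
= 10^2 * 1.1000
= 100 * 1.1000 = 110.0000

110.0000


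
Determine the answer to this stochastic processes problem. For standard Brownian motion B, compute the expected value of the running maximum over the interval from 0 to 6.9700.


E(max B(s)) = sqrt(2t/pi)
= sqrt(2*6.9700/pi)
= sqrt(4.4372)
= 2.1065

2.1065


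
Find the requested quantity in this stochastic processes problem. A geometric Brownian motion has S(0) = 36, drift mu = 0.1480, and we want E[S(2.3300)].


E[S(t)] = S(0) * exp(mu * t)
= 36 * exp(0.1480 * 2.3300)
= 36 * 1.4118
= 50.8235

50.8235


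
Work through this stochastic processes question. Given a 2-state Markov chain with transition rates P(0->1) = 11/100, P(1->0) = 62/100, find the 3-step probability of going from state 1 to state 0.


Computing P^3 by matrix multiplication.
P = [[0.8900, 0.1100], [0.6200, 0.3800]]
After raising P to the power 3:
P^3(1,0) = 0.8326

0.8326


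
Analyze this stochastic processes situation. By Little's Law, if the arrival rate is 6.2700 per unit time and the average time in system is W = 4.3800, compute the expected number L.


Little's Law: L = lambda * W
= 6.2700 * 4.3800
= 27.4626

27.4626


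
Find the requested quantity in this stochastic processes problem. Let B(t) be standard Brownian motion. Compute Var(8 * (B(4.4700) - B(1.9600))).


Var(alpha*(B(t)-B(s))) = alpha^2 * (t-s)
= 8^2 * (4.4700 - 1.9600)
= 64 * 2.5100
= 160.6400

160.6400


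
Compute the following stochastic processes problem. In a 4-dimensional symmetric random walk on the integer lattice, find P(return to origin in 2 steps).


P(return in 2 steps) = P(reverse first step) = 1/(2d)
= 1/8
= 0.1250

0.1250


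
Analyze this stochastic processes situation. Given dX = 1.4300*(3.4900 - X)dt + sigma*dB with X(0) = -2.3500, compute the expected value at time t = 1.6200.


E[X(t)] = mu + (X(0) - mu)*exp(-theta*t)
= 3.4900 + (-2.3500 - 3.4900)*exp(-1.4300*1.6200)
= 3.4900 + -5.8400 * 0.0986
= 2.9141

2.9141


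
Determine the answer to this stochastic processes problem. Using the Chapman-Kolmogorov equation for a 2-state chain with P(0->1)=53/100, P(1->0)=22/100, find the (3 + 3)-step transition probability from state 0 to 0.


P^6 = P^3 * P^3
Computing via matrix multiplication of the transition matrix.
Entry (0,0) of P^6 = 0.2935

0.2935


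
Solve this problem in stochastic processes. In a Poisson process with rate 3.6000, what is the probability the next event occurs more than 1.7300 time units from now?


P(X > t) = exp(-lambda * t)
= exp(-3.6000 * 1.7300)
= exp(-6.2280) = 0.0020

0.0020


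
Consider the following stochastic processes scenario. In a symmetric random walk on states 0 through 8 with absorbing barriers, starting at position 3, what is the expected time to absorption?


For symmetric RW on 0,...,N with absorbing barriers, E(i) = i*(N-i)
E(3) = 3 * 5 = 15

15


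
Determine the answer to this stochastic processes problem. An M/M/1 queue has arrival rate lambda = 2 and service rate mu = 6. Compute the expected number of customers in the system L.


rho = 2/6 = 0.3333
L = rho/(1-rho)
= 0.3333/0.6667
= 0.5000

0.5000


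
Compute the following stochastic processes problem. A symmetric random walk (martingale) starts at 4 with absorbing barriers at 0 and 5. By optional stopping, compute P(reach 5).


By optional stopping theorem: E(M at tau) = M(0) = 4
P(hit 5)*5 + P(hit 0)*0 = 4
P(hit 5) = (4 - 0)/(5 - 0) = 4/5 = 0.8000

0.8000


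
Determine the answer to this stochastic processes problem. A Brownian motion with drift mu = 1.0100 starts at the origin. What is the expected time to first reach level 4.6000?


Expected first passage time = a/mu
= 4.6000/1.0100
= 4.5545

4.5545


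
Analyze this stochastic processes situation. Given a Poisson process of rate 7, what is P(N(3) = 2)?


P(N(t)=k) = (lambda*t)^k * exp(-lambda*t) / k!
lambda*t = 21
= 21^2 * exp(-21) / 2!
= 441 * 7.5826e-10 / 2
= 1.6720e-07

1.6720e-07


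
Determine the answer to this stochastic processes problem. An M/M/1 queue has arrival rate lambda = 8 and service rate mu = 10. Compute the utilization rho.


rho = lambda/mu
= 8/10
= 0.8000

0.8000


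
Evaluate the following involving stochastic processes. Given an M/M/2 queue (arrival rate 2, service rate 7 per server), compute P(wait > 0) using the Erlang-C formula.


a = lambda/mu = 0.2857
rho = a/c = 0.1429
Erlang-C formula applied:
C(c,a) = 0.0357

0.0357


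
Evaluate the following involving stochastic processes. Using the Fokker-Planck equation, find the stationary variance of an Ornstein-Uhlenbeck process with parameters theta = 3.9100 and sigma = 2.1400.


Stationary variance = sigma^2 / (2*theta)
= 2.1400^2 / (2*3.9100)
= 4.5796 / 7.8200
= 0.5856

0.5856


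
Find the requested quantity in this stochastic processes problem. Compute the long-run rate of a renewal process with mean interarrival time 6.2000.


Long-run renewal rate = 1/E(X)
= 1/6.2000
= 0.1613

0.1613


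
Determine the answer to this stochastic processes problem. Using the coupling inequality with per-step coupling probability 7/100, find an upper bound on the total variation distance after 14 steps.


TV distance bound <= (1-delta)^n
= (1 - 0.0700)^14
= 0.9300^14
= 0.3620

0.3620


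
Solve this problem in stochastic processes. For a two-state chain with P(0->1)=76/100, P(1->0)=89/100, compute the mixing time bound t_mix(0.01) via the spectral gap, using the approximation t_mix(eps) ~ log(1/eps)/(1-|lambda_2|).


lambda_2 = |1 - p01 - p10| = |1 - 0.7600 - 0.8900| = 0.6500
t_mix ~ log(1/eps)/(1 - |lambda_2|)
= log(100)/(1 - 0.6500) = 4.6052/0.3500
= 13.1576

13.1576


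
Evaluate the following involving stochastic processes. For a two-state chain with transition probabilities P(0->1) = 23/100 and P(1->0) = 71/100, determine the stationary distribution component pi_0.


Stationary distribution: pi_0 = p10/(p01+p10), pi_1 = p01/(p01+p10)
p01 = 0.2300, p10 = 0.7100
pi_0 = 0.7553

0.7553


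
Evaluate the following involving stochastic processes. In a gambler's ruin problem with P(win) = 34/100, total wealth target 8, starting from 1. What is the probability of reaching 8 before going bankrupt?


Gambler's ruin formula:
r = q/p = 0.6600/0.3400 = 1.9412
P(win) = (1 - r^i)/(1 - r^N)
= (1 - 1.9412^1)/(1 - 1.9412^8)
= 0.0047

0.0047


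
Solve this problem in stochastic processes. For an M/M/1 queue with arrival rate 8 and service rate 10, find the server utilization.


rho = lambda/mu
= 8/10
= 0.8000

0.8000


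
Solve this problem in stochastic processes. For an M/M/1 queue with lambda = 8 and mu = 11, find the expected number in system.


rho = 8/11 = 0.7273
L = rho/(1-rho)
= 0.7273/0.2727
= 2.6667

2.6667


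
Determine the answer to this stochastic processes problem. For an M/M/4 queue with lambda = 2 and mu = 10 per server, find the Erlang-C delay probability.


a = lambda/mu = 0.2000
rho = a/c = 0.0500
Erlang-C formula applied:
C(c,a) = 5.7455e-05

5.7455e-05


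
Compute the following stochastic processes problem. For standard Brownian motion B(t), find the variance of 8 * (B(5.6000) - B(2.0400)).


Var(alpha*(B(t)-B(s))) = alpha^2 * (t-s)
= 8^2 * (5.6000 - 2.0400)
= 64 * 3.5600
= 227.8400

227.8400


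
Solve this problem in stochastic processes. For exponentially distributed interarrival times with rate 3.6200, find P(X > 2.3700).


P(X > t) = exp(-lambda * t)
= exp(-3.6200 * 2.3700)
= exp(-8.5794) = 1.8794e-04

1.8794e-04


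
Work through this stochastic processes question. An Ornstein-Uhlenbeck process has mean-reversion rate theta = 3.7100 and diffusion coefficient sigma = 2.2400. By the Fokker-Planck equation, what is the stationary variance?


Stationary variance = sigma^2 / (2*theta)
= 2.2400^2 / (2*3.7100)
= 5.0176 / 7.4200
= 0.6762

0.6762


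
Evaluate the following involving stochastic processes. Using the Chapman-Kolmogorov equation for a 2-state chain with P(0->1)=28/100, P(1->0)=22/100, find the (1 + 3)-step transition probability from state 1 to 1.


P^4 = P^1 * P^3
Computing via matrix multiplication of the transition matrix.
Entry (1,1) of P^4 = 0.5875

0.5875


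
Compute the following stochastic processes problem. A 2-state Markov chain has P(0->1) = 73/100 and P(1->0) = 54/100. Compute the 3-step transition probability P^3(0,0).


Computing P^3 by matrix multiplication.
P = [[0.2700, 0.7300], [0.5400, 0.4600]]
After raising P to the power 3:
P^3(0,0) = 0.4139

0.4139


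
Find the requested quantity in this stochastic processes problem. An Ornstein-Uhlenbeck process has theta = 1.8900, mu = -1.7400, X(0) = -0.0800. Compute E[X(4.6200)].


E[X(t)] = mu + (X(0) - mu)*exp(-theta*t)
= -1.7400 + (-0.0800 - -1.7400)*exp(-1.8900*4.6200)
= -1.7400 + 1.6600 * 1.6137e-04
= -1.7397

-1.7397


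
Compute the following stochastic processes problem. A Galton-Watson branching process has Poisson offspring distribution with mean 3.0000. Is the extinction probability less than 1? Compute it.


Since mu = 3.0000 > 1, extinction prob q < 1.
Solve s = exp(mu*(s-1)) iteratively.
q = 0.0595

0.0595


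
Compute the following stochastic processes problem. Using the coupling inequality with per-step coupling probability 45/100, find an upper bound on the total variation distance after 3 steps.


TV distance bound <= (1-delta)^n
= (1 - 0.4500)^3
= 0.5500^3
= 0.1664

0.1664


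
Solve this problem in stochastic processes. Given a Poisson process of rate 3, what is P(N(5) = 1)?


P(N(t)=k) = (lambda*t)^k * exp(-lambda*t) / k!
lambda*t = 15
= 15^1 * exp(-15) / 1!
= 15 * 3.0590e-07 / 1
= 4.5885e-06

4.5885e-06


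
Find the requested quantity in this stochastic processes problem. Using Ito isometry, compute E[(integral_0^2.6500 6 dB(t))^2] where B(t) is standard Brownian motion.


By Ito isometry: E[(int f dB)^2] = int f^2 dt
= 6^2 * 2.6500
= 36 * 2.6500 = 95.4000

95.4000


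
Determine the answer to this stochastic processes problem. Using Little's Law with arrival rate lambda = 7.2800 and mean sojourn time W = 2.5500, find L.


Little's Law: L = lambda * W
= 7.2800 * 2.5500
= 18.5640

18.5640


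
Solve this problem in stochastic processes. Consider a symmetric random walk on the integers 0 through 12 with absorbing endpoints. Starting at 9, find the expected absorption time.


For symmetric RW on 0,...,N with absorbing barriers, E(i) = i*(N-i)
E(9) = 9 * 3 = 27

27


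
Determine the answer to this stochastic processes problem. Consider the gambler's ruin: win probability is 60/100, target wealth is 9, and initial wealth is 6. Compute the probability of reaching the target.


Gambler's ruin formula:
r = q/p = 0.4000/0.6000 = 0.6667
P(win) = (1 - r^i)/(1 - r^N)
= (1 - 0.6667^6)/(1 - 0.6667^9)
= 0.9366

0.9366


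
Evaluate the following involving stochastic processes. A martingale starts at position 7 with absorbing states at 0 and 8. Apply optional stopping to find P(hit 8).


By optional stopping theorem: E(M at tau) = M(0) = 7
P(hit 8)*8 + P(hit 0)*0 = 7
P(hit 8) = (7 - 0)/(8 - 0) = 7/8 = 0.8750

0.8750


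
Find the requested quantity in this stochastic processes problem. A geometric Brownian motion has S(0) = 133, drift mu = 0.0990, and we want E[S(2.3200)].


E[S(t)] = S(0) * exp(mu * t)
= 133 * exp(0.0990 * 2.3200)
= 133 * 1.2582
= 167.3402

167.3402


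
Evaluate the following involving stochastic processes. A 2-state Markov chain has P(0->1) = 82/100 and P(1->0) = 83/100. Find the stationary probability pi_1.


Stationary distribution: pi_0 = p10/(p01+p10), pi_1 = p01/(p01+p10)
p01 = 0.8200, p10 = 0.8300
pi_1 = 0.4970

0.4970


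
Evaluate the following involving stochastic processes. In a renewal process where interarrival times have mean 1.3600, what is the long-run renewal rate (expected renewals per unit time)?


Long-run renewal rate = 1/E(X)
= 1/1.3600
= 0.7353

0.7353


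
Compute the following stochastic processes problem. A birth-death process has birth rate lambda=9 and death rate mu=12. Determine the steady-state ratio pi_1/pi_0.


For birth-death process, pi_n/pi_0 = (lambda/mu)^n
= (9/12)^1
= 0.7500

0.7500


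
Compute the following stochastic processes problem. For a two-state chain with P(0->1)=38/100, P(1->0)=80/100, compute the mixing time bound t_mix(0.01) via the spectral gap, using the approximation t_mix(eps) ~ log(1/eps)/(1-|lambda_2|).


lambda_2 = |1 - p01 - p10| = |1 - 0.3800 - 0.8000| = 0.1800
t_mix ~ log(1/eps)/(1 - |lambda_2|)
= log(100)/(1 - 0.1800) = 4.6052/0.8200
= 5.6161

5.6161


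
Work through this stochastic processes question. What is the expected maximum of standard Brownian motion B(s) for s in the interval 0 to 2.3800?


E(max B(s)) = sqrt(2t/pi)
= sqrt(2*2.3800/pi)
= sqrt(1.5152)
= 1.2309

1.2309


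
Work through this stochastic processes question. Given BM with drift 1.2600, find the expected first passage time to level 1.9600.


Expected first passage time = a/mu
= 1.9600/1.2600
= 1.5556

1.5556


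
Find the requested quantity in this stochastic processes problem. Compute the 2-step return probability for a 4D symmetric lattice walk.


P(return in 2 steps) = P(reverse first step) = 1/(2d)
= 1/8
= 0.1250

0.1250


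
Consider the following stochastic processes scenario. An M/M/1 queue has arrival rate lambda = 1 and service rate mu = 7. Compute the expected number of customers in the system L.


rho = 1/7 = 0.1429
L = rho/(1-rho)
= 0.1429/0.8571
= 0.1667

0.1667


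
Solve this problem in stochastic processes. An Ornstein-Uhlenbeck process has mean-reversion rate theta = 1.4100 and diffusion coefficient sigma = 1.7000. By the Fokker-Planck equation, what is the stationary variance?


Stationary variance = sigma^2 / (2*theta)
= 1.7000^2 / (2*1.4100)
= 2.8900 / 2.8200
= 1.0248

1.0248


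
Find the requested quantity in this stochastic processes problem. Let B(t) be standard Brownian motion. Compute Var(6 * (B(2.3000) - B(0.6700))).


Var(alpha*(B(t)-B(s))) = alpha^2 * (t-s)
= 6^2 * (2.3000 - 0.6700)
= 36 * 1.6300
= 58.6800

58.6800


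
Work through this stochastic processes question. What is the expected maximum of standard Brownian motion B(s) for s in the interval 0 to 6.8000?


E(max B(s)) = sqrt(2t/pi)
= sqrt(2*6.8000/pi)
= sqrt(4.3290)
= 2.0806

2.0806


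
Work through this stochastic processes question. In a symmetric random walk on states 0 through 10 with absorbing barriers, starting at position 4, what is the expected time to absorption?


For symmetric RW on 0,...,N with absorbing barriers, E(i) = i*(N-i)
E(4) = 4 * 6 = 24

24


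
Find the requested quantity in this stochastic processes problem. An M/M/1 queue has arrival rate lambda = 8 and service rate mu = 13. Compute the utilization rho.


rho = lambda/mu
= 8/13
= 0.6154

0.6154


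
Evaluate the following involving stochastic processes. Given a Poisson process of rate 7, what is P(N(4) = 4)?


P(N(t)=k) = (lambda*t)^k * exp(-lambda*t) / k!
lambda*t = 28
= 28^4 * exp(-28) / 4!
= 614656 * 6.9144e-13 / 24
= 1.7708e-08

1.7708e-08


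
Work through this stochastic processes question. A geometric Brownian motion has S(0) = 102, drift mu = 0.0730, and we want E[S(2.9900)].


E[S(t)] = S(0) * exp(mu * t)
= 102 * exp(0.0730 * 2.9900)
= 102 * 1.2439
= 126.8801

126.8801


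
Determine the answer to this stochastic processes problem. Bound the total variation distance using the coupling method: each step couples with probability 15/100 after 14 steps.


TV distance bound <= (1-delta)^n
= (1 - 0.1500)^14
= 0.8500^14
= 0.1028

0.1028


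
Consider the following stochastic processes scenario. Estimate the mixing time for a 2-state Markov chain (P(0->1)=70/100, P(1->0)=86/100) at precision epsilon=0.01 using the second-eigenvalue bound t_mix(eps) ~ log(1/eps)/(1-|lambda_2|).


lambda_2 = |1 - p01 - p10| = |1 - 0.7000 - 0.8600| = 0.5600
t_mix ~ log(1/eps)/(1 - |lambda_2|)
= log(100)/(1 - 0.5600) = 4.6052/0.4400
= 10.4663

10.4663


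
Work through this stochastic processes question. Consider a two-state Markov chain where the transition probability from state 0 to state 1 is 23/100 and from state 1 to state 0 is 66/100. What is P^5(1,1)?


Computing P^5 by matrix multiplication.
P = [[0.7700, 0.2300], [0.6600, 0.3400]]
After raising P to the power 5:
P^5(1,1) = 0.2584

0.2584


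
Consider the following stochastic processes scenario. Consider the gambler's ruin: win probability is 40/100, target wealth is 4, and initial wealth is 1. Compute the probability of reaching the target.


Gambler's ruin formula:
r = q/p = 0.6000/0.4000 = 1.5000
P(win) = (1 - r^i)/(1 - r^N)
= (1 - 1.5000^1)/(1 - 1.5000^4)
= 0.1231

0.1231


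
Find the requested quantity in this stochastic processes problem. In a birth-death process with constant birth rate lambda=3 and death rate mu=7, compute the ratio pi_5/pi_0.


For birth-death process, pi_n/pi_0 = (lambda/mu)^n
= (3/7)^5
= 0.0145

0.0145


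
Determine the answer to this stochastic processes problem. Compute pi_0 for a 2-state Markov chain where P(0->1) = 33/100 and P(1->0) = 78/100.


Stationary distribution: pi_0 = p10/(p01+p10), pi_1 = p01/(p01+p10)
p01 = 0.3300, p10 = 0.7800
pi_0 = 0.7027

0.7027


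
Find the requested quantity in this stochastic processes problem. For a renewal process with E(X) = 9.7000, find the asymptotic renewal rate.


Long-run renewal rate = 1/E(X)
= 1/9.7000
= 0.1031

0.1031


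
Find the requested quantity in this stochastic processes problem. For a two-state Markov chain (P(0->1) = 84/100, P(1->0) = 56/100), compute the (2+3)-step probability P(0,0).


P^5 = P^2 * P^3
Computing via matrix multiplication of the transition matrix.
Entry (0,0) of P^5 = 0.3939

0.3939


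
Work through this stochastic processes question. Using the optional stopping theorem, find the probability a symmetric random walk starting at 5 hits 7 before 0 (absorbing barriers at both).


By optional stopping theorem: E(M at tau) = M(0) = 5
P(hit 7)*7 + P(hit 0)*0 = 5
P(hit 7) = (5 - 0)/(7 - 0) = 5/7 = 0.7143

0.7143


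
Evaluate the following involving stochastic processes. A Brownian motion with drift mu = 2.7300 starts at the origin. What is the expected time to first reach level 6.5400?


Expected first passage time = a/mu
= 6.5400/2.7300
= 2.3956

2.3956


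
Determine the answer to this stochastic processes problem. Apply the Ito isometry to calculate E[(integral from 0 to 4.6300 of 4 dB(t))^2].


By Ito isometry: E[(int f dB)^2] = int f^2 dt
= 4^2 * 4.6300
= 16 * 4.6300 = 74.0800

74.0800


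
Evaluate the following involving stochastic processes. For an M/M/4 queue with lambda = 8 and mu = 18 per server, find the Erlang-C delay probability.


a = lambda/mu = 0.4444
rho = a/c = 0.1111
Erlang-C formula applied:
C(c,a) = 0.0012

0.0012


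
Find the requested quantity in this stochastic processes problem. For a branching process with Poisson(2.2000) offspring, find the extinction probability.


Since mu = 2.2000 > 1, extinction prob q < 1.
Solve s = exp(mu*(s-1)) iteratively.
q = 0.1563

0.1563


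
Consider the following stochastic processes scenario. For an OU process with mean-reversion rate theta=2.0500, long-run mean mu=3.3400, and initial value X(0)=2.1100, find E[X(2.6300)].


E[X(t)] = mu + (X(0) - mu)*exp(-theta*t)
= 3.3400 + (2.1100 - 3.3400)*exp(-2.0500*2.6300)
= 3.3400 + -1.2300 * 0.0046
= 3.3344

3.3344


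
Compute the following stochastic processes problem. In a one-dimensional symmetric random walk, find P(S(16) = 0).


P(S(16) = 0) = C(16,8) / 4^8
= 12870 / 65536
= 0.1964

0.1964


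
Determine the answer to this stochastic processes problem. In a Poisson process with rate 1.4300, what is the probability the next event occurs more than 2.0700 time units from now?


P(X > t) = exp(-lambda * t)
= exp(-1.4300 * 2.0700)
= exp(-2.9601) = 0.0518

0.0518


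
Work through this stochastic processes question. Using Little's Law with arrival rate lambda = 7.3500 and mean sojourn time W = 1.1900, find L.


Little's Law: L = lambda * W
= 7.3500 * 1.1900
= 8.7465

8.7465


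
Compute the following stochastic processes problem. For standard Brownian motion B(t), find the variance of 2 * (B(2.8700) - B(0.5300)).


Var(alpha*(B(t)-B(s))) = alpha^2 * (t-s)
= 2^2 * (2.8700 - 0.5300)
= 4 * 2.3400
= 9.3600

9.3600


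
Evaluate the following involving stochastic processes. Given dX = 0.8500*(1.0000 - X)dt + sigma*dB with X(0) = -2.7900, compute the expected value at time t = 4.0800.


E[X(t)] = mu + (X(0) - mu)*exp(-theta*t)
= 1.0000 + (-2.7900 - 1.0000)*exp(-0.8500*4.0800)
= 1.0000 + -3.7900 * 0.0312
= 0.8818

0.8818


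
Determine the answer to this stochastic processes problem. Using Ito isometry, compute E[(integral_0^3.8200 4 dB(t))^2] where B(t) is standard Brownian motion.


By Ito isometry: E[(int f dB)^2] = int f^2 dt
= 4^2 * 3.8200
= 16 * 3.8200 = 61.1200

61.1200


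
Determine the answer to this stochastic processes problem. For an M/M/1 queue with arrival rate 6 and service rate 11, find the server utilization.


rho = lambda/mu
= 6/11
= 0.5455

0.5455


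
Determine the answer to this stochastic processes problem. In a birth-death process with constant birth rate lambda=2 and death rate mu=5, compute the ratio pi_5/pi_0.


For birth-death process, pi_n/pi_0 = (lambda/mu)^n
= (2/5)^5
= 0.0102

0.0102


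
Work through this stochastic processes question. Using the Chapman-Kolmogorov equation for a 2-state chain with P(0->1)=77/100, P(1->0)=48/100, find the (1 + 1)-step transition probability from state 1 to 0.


P^2 = P^1 * P^1
Computing via matrix multiplication of the transition matrix.
Entry (1,0) of P^2 = 0.3600

0.3600


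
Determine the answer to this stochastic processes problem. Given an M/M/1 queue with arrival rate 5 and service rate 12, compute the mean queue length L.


rho = 5/12 = 0.4167
L = rho/(1-rho)
= 0.4167/0.5833
= 0.7143

0.7143


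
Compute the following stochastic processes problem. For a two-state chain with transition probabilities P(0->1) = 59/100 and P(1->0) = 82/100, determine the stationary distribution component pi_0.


Stationary distribution: pi_0 = p10/(p01+p10), pi_1 = p01/(p01+p10)
p01 = 0.5900, p10 = 0.8200
pi_0 = 0.5816

0.5816


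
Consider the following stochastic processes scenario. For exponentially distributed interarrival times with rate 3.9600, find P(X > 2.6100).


P(X > t) = exp(-lambda * t)
= exp(-3.9600 * 2.6100)
= exp(-10.3356) = 3.2457e-05

3.2457e-05


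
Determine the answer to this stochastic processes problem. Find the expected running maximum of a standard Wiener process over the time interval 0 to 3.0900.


E(max B(s)) = sqrt(2t/pi)
= sqrt(2*3.0900/pi)
= sqrt(1.9672)
= 1.4026

1.4026


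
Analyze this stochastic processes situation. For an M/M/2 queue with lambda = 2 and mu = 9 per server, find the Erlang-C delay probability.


a = lambda/mu = 0.2222
rho = a/c = 0.1111
Erlang-C formula applied:
C(c,a) = 0.0222

0.0222


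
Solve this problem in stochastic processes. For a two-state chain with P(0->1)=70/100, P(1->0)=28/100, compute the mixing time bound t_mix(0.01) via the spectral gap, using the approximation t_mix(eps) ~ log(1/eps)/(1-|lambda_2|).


lambda_2 = |1 - p01 - p10| = |1 - 0.7000 - 0.2800| = 0.0200
t_mix ~ log(1/eps)/(1 - |lambda_2|)
= log(100)/(1 - 0.0200) = 4.6052/0.9800
= 4.6992

4.6992


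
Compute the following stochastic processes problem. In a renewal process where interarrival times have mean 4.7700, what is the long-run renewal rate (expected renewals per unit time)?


Long-run renewal rate = 1/E(X)
= 1/4.7700
= 0.2096

0.2096


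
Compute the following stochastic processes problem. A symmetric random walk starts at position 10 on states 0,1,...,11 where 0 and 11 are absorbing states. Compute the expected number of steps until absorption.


For symmetric RW on 0,...,N with absorbing barriers, E(i) = i*(N-i)
E(10) = 10 * 1 = 10

10


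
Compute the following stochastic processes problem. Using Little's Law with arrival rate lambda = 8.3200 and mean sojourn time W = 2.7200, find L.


Little's Law: L = lambda * W
= 8.3200 * 2.7200
= 22.6304

22.6304


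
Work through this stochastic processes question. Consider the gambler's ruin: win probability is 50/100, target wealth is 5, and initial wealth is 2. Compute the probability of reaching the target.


p = 1/2: P(win) = i/N = 2/5
= 0.4000

0.4000


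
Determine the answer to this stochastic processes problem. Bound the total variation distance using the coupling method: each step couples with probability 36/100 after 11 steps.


TV distance bound <= (1-delta)^n
= (1 - 0.3600)^11
= 0.6400^11
= 0.0074

0.0074


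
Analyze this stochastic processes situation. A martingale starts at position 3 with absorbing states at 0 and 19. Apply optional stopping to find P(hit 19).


By optional stopping theorem: E(M at tau) = M(0) = 3
P(hit 19)*19 + P(hit 0)*0 = 3
P(hit 19) = (3 - 0)/(19 - 0) = 3/19 = 0.1579

0.1579


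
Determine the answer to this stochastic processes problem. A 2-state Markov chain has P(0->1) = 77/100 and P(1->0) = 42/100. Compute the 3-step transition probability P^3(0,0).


Computing P^3 by matrix multiplication.
P = [[0.2300, 0.7700], [0.4200, 0.5800]]
After raising P to the power 3:
P^3(0,0) = 0.3485

0.3485


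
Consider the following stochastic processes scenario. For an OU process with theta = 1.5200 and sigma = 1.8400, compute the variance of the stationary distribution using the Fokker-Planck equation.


Stationary variance = sigma^2 / (2*theta)
= 1.8400^2 / (2*1.5200)
= 3.3856 / 3.0400
= 1.1137

1.1137


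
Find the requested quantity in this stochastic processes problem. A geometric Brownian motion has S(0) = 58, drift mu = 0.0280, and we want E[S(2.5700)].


E[S(t)] = S(0) * exp(mu * t)
= 58 * exp(0.0280 * 2.5700)
= 58 * 1.0746
= 62.3275

62.3275


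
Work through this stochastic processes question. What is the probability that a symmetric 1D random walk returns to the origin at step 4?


P(S(4) = 0) = C(4,2) / 4^2
= 6 / 16
= 0.3750

0.3750


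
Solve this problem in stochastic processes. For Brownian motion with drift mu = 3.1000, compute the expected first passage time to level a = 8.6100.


Expected first passage time = a/mu
= 8.6100/3.1000
= 2.7774

2.7774


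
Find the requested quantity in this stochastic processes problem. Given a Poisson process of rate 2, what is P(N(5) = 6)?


P(N(t)=k) = (lambda*t)^k * exp(-lambda*t) / k!
lambda*t = 10
= 10^6 * exp(-10) / 6!
= 1000000 * 4.5400e-05 / 720
= 0.0631

0.0631


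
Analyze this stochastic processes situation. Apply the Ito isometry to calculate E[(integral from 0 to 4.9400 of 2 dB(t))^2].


By Ito isometry: E[(int f dB)^2] = int f^2 dt
= 2^2 * 4.9400
= 4 * 4.9400 = 19.7600

19.7600


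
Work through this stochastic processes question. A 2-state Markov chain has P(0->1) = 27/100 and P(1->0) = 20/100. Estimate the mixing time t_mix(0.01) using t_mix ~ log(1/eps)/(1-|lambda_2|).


lambda_2 = |1 - p01 - p10| = |1 - 0.2700 - 0.2000| = 0.5300
t_mix ~ log(1/eps)/(1 - |lambda_2|)
= log(100)/(1 - 0.5300) = 4.6052/0.4700
= 9.7982

9.7982


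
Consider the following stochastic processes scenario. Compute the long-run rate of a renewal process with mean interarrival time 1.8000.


Long-run renewal rate = 1/E(X)
= 1/1.8000
= 0.5556

0.5556


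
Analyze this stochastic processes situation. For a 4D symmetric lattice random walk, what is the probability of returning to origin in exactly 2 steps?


P(return in 2 steps) = P(reverse first step) = 1/(2d)
= 1/8
= 0.1250

0.1250


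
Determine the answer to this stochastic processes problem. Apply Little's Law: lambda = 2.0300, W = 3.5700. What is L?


Little's Law: L = lambda * W
= 2.0300 * 3.5700
= 7.2471

7.2471


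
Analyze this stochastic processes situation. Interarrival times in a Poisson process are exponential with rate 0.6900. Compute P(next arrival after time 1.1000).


P(X > t) = exp(-lambda * t)
= exp(-0.6900 * 1.1000)
= exp(-0.7590) = 0.4681

0.4681


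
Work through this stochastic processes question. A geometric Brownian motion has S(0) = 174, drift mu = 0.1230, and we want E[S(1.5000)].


E[S(t)] = S(0) * exp(mu * t)
= 174 * exp(0.1230 * 1.5000)
= 174 * 1.2026
= 209.2554

209.2554


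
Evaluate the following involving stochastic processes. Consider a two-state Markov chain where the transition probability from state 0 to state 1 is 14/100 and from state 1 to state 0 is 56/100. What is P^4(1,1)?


Computing P^4 by matrix multiplication.
P = [[0.8600, 0.1400], [0.5600, 0.4400]]
After raising P to the power 4:
P^4(1,1) = 0.2065

0.2065


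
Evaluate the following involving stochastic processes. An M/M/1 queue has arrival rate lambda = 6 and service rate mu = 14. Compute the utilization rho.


rho = lambda/mu
= 6/14
= 0.4286

0.4286


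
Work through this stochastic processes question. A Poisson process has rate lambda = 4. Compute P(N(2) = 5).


P(N(t)=k) = (lambda*t)^k * exp(-lambda*t) / k!
lambda*t = 8
= 8^5 * exp(-8) / 5!
= 32768 * 3.3546e-04 / 120
= 0.0916

0.0916


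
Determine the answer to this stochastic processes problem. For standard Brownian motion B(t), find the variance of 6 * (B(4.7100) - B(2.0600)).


Var(alpha*(B(t)-B(s))) = alpha^2 * (t-s)
= 6^2 * (4.7100 - 2.0600)
= 36 * 2.6500
= 95.4000

95.4000


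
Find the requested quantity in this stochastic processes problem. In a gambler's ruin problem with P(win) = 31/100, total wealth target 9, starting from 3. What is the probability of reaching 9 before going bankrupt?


Gambler's ruin formula:
r = q/p = 0.6900/0.3100 = 2.2258
P(win) = (1 - r^i)/(1 - r^N)
= (1 - 2.2258^3)/(1 - 2.2258^9)
= 0.0075

0.0075


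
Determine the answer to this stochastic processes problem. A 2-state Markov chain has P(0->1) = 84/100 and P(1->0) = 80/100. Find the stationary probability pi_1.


Stationary distribution: pi_0 = p10/(p01+p10), pi_1 = p01/(p01+p10)
p01 = 0.8400, p10 = 0.8000
pi_1 = 0.5122

0.5122


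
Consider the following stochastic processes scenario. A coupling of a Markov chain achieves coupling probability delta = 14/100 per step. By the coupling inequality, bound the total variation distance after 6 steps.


TV distance bound <= (1-delta)^n
= (1 - 0.1400)^6
= 0.8600^6
= 0.4046

0.4046


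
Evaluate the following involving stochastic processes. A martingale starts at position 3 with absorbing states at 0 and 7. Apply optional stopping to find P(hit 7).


By optional stopping theorem: E(M at tau) = M(0) = 3
P(hit 7)*7 + P(hit 0)*0 = 3
P(hit 7) = (3 - 0)/(7 - 0) = 3/7 = 0.4286

0.4286


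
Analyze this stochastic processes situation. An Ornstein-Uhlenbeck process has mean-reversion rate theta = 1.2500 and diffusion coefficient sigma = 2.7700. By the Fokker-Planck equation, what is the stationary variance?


Stationary variance = sigma^2 / (2*theta)
= 2.7700^2 / (2*1.2500)
= 7.6729 / 2.5000
= 3.0692

3.0692


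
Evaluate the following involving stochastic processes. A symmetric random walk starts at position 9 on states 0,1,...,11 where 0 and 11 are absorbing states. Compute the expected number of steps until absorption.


For symmetric RW on 0,...,N with absorbing barriers, E(i) = i*(N-i)
E(9) = 9 * 2 = 18

18


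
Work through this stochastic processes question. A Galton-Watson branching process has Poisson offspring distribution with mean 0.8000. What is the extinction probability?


Since mu = 0.8000 <= 1, extinction probability = 1.

1.0000


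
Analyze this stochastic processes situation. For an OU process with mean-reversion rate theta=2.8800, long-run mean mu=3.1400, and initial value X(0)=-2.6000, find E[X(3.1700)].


E[X(t)] = mu + (X(0) - mu)*exp(-theta*t)
= 3.1400 + (-2.6000 - 3.1400)*exp(-2.8800*3.1700)
= 3.1400 + -5.7400 * 1.0841e-04
= 3.1394

3.1394


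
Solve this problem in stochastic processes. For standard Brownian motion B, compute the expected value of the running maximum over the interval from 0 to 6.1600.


E(max B(s)) = sqrt(2t/pi)
= sqrt(2*6.1600/pi)
= sqrt(3.9216)
= 1.9803

1.9803


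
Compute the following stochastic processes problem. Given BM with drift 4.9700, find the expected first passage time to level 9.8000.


Expected first passage time = a/mu
= 9.8000/4.9700
= 1.9718

1.9718


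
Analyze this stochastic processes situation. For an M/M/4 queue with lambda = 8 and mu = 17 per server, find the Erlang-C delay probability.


a = lambda/mu = 0.4706
rho = a/c = 0.1176
Erlang-C formula applied:
C(c,a) = 0.0014

0.0014


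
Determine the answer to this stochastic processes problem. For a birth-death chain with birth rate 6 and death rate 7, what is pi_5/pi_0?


For birth-death process, pi_n/pi_0 = (lambda/mu)^n
= (6/7)^5
= 0.4627

0.4627


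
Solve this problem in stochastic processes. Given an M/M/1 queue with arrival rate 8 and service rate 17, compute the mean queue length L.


rho = 8/17 = 0.4706
L = rho/(1-rho)
= 0.4706/0.5294
= 0.8889

0.8889


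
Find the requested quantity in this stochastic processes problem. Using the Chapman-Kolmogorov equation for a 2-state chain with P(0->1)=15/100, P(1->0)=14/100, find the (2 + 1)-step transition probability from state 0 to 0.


P^3 = P^2 * P^1
Computing via matrix multiplication of the transition matrix.
Entry (0,0) of P^3 = 0.6679

0.6679


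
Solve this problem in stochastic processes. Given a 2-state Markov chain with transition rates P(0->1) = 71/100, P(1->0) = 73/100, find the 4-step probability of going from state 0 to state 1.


Computing P^4 by matrix multiplication.
P = [[0.2900, 0.7100], [0.7300, 0.2700]]
After raising P to the power 4:
P^4(0,1) = 0.4746

0.4746


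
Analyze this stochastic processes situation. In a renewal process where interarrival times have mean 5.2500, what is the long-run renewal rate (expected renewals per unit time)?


Long-run renewal rate = 1/E(X)
= 1/5.2500
= 0.1905

0.1905


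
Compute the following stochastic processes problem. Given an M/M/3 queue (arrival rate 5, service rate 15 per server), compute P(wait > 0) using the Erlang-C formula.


a = lambda/mu = 0.3333
rho = a/c = 0.1111
Erlang-C formula applied:
C(c,a) = 0.0050

0.0050


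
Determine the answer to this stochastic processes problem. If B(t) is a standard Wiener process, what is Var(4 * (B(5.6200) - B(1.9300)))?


Var(alpha*(B(t)-B(s))) = alpha^2 * (t-s)
= 4^2 * (5.6200 - 1.9300)
= 16 * 3.6900
= 59.0400

59.0400


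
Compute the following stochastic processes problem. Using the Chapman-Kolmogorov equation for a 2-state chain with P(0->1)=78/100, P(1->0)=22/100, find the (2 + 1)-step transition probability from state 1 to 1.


P^3 = P^2 * P^1
Computing via matrix multiplication of the transition matrix.
Entry (1,1) of P^3 = 0.7800

0.7800


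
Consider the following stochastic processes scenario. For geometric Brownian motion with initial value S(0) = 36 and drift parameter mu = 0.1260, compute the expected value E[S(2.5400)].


E[S(t)] = S(0) * exp(mu * t)
= 36 * exp(0.1260 * 2.5400)
= 36 * 1.3772
= 49.5786

49.5786


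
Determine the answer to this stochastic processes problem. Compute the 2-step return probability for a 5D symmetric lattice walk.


P(return in 2 steps) = P(reverse first step) = 1/(2d)
= 1/10
= 0.1000

0.1000


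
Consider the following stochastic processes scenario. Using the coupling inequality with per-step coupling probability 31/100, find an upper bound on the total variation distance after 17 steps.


TV distance bound <= (1-delta)^n
= (1 - 0.3100)^17
= 0.6900^17
= 0.0018

0.0018


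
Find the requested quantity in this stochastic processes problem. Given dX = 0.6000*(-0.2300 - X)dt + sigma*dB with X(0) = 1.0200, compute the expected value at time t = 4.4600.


E[X(t)] = mu + (X(0) - mu)*exp(-theta*t)
= -0.2300 + (1.0200 - -0.2300)*exp(-0.6000*4.4600)
= -0.2300 + 1.2500 * 0.0688
= -0.1440

-0.1440


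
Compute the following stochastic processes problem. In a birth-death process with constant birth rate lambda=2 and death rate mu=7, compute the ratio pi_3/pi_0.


For birth-death process, pi_n/pi_0 = (lambda/mu)^n
= (2/7)^3
= 0.0233

0.0233


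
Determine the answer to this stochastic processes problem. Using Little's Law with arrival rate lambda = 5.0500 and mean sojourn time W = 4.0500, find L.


Little's Law: L = lambda * W
= 5.0500 * 4.0500
= 20.4525

20.4525
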